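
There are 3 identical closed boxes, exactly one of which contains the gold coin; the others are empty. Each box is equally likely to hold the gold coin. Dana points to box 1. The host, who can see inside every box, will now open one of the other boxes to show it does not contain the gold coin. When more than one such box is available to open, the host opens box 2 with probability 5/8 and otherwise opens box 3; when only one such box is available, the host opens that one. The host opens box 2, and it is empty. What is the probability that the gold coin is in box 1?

5/13

Consider each possible location of the gold coin in turn.
If it is in box 1 (prior 1/3): box 2 is available, opened with probability 5/8; weight (1/3)·(5/8) = 5/24.
If it is in box 2 (prior 1/3): the host opened box 2, so this case is ruled out; weight (1/3)·0 = 0.
If it is in box 3 (prior 1/3): only box 2 is available, probability 1; weight (1/3)·1 = 1/3.
The weights sum to 13/24.
So P(the gold coin in box 1 | the host opened box 2) = (5/24) / (13/24) = 5/13.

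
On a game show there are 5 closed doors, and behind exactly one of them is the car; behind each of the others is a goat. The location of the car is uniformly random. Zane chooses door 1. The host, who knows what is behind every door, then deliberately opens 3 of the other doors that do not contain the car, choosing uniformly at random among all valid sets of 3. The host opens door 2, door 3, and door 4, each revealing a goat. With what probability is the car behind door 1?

Apply Bayes' rule, conditioning on where the car actually is.
If it is behind door 1 (prior 1/5): the host has 4 equally likely choices, so probability 1/4; weight (1/5)·(1/4) = 1/20.
If it is behind any of doors 2, 3, and 4 (prior 1/5 each): that door was opened and seen not to hold the prize — ruled out; weight (1/5)·0 = 0 each.
If it is behind door 5 (prior 1/5): the host has no choice, probability 1; weight (1/5)·1 = 1/5.
The weights sum to 1/4.
So P(the car behind door 1 | the host opened door 2, door 3, and door 4) = (1/20) / (1/4) = 1/5.

1/5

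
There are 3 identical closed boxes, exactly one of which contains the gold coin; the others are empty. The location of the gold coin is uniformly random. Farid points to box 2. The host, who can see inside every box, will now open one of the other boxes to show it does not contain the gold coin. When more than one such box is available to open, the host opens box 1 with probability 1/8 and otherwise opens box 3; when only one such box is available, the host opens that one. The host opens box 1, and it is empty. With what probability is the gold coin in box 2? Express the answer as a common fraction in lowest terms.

Consider each possible location of the gold coin in turn.
If it is in box 1 (prior 1/3): the host opened box 1, so this case is ruled out; weight (1/3)·0 = 0.
If it is in box 2 (prior 1/3): box 1 is available, opened with probability 1/8; weight (1/3)·(1/8) = 1/24.
If it is in box 3 (prior 1/3): only box 1 is available, probability 1; weight (1/3)·1 = 1/3.
The weights sum to 3/8.
So P(the gold coin in box 2 | the host opened box 1) = (1/24) / (3/8) = 1/9.

1/9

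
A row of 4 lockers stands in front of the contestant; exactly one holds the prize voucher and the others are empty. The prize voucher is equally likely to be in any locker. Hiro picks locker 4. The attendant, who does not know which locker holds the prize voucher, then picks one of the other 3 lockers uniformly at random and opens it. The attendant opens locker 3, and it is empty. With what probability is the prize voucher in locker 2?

1/3

Apply Bayes' rule, conditioning on where the prize voucher actually is.
If it is in any of lockers 1, 2, and 4 (prior 1/4 each): the attendant picks locker 3 with probability 1/3 regardless, and it is not the prize; weight (1/4)·(1/3) = 1/12 each.
If it is in locker 3 (prior 1/4): the attendant opened locker 3, so this case is ruled out; weight (1/4)·0 = 0.
The weights sum to 1/4.
So P(the prize voucher in locker 2 | the attendant opened locker 3) = (1/12) / (1/4) = 1/3.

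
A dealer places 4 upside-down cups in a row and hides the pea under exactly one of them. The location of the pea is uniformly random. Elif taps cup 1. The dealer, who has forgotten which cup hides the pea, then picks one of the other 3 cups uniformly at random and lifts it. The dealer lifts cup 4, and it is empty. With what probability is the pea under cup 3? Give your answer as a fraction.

1/3

Because the dealer chose which cup to lift without knowing where the pea is, the choice is independent of the prize location. Learning that cup 4 does not hold the pea simply rules out that one location and leaves the remaining 3 cups still equally likely by symmetry.
So P(the pea under cup 3) = 1/3.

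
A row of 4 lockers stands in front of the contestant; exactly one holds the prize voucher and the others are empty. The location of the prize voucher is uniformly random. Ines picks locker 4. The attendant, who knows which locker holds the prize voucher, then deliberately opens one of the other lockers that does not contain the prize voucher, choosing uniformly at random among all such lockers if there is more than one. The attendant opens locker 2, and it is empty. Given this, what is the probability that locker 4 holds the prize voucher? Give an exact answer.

Apply Bayes' rule, conditioning on where the prize voucher actually is.
If it is in either of lockers 1 and 3 (prior 1/4 each): the attendant has 2 equally likely choices, so probability 1/2; weight (1/4)·(1/2) = 1/8 each.
If it is in locker 2 (prior 1/4): the attendant opened locker 2, so this case is ruled out; weight (1/4)·0 = 0.
If it is in locker 4 (prior 1/4): the attendant has 3 equally likely choices, so probability 1/3; weight (1/4)·(1/3) = 1/12.
The weights sum to 1/3.
So P(the prize voucher in locker 4 | the attendant opened locker 2) = (1/12) / (1/3) = 1/4.

1/4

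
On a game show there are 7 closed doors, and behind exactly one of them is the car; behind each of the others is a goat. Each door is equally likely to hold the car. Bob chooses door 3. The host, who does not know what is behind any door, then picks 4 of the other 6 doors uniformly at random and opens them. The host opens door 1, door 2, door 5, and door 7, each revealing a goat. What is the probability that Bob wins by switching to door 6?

1/3

Consider each possible location of the car in turn.
If it is behind any of doors 1, 2, 5, and 7 (prior 1/7 each): that door was opened and seen not to hold the prize — ruled out; weight (1/7)·0 = 0 each.
If it is behind any of doors 3, 4, and 6 (prior 1/7 each): the host picks exactly this set with probability 1/15 regardless, and none is the prize; weight (1/7)·(1/15) = 1/105 each.
The weights sum to 1/35.
So P(the car behind door 6 | the host opened door 1, door 2, door 5, and door 7) = (1/105) / (1/35) = 1/3.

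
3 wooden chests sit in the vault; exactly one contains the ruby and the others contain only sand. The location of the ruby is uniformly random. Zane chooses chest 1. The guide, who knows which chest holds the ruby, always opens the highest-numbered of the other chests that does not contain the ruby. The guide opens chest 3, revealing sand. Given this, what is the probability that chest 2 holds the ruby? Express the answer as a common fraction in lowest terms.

1/2

Apply Bayes' rule, conditioning on where the ruby actually is.
If it is in either of chests 1 and 2 (prior 1/3 each): chest 3 is the highest-numbered option available, probability 1; weight (1/3)·1 = 1/3 each.
If it is in chest 3 (prior 1/3): the guide opened chest 3, so this case is ruled out; weight (1/3)·0 = 0.
The weights sum to 2/3.
So P(the ruby in chest 2 | the guide opened chest 3) = (1/3) / (2/3) = 1/2.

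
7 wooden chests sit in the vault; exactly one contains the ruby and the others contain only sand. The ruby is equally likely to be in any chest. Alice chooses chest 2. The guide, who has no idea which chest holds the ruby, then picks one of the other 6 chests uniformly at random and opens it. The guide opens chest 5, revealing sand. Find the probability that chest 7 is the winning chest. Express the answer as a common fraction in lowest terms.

1/6

Consider each possible location of the ruby in turn.
If it is in any of chests 1, 2, 3, 4, 6, and 7 (prior 1/7 each): the guide picks chest 5 with probability 1/6 regardless, and it is not the prize; weight (1/7)·(1/6) = 1/42 each.
If it is in chest 5 (prior 1/7): the guide opened chest 5, so this case is ruled out; weight (1/7)·0 = 0.
The weights sum to 1/7.
So P(the ruby in chest 7 | the guide opened chest 5) = (1/42) / (1/7) = 1/6.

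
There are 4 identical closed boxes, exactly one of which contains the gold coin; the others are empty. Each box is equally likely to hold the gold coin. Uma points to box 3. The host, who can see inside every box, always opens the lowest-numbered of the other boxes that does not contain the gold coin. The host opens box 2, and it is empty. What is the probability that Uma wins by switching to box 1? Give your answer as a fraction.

Apply Bayes' rule, conditioning on where the gold coin actually is.
If it is in box 1 (prior 1/4): box 2 is the lowest-numbered option available, probability 1; weight (1/4)·1 = 1/4.
If it is in box 2 (prior 1/4): the host opened box 2, so this case is ruled out; weight (1/4)·0 = 0.
If it is in either of boxes 3 and 4 (prior 1/4 each): the host would have opened box 1 instead, probability 0; weight (1/4)·0 = 0 each.
The weights sum to 1/4.
So P(the gold coin in box 1 | the host opened box 2) = (1/4) / (1/4) = 1.

1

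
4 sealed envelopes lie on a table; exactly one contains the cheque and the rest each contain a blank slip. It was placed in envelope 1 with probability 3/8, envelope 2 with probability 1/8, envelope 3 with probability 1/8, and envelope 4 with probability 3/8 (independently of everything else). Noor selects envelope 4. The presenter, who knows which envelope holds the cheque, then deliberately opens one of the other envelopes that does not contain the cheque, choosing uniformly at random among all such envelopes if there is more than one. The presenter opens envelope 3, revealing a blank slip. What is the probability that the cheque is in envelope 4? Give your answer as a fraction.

Consider each possible location of the cheque in turn.
If it is in envelope 1 (prior 3/8): the presenter has 2 equally likely choices, so probability 1/2; weight (3/8)·(1/2) = 3/16.
If it is in envelope 2 (prior 1/8): the presenter has 2 equally likely choices, so probability 1/2; weight (1/8)·(1/2) = 1/16.
If it is in envelope 3 (prior 1/8): the presenter opened envelope 3, so this case is ruled out; weight (1/8)·0 = 0.
If it is in envelope 4 (prior 3/8): the presenter has 3 equally likely choices, so probability 1/3; weight (3/8)·(1/3) = 1/8.
The weights sum to 3/8.
So P(the cheque in envelope 4 | the presenter opened envelope 3) = (1/8) / (3/8) = 1/3.

1/3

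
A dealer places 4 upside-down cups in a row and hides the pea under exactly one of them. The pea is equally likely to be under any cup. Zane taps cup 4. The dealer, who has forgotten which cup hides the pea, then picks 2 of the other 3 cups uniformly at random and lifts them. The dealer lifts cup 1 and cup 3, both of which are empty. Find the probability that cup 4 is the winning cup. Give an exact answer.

1/2

Consider each possible location of the pea in turn.
If it is under either of cups 1 and 3 (prior 1/4 each): that cup was opened and seen not to hold the prize — ruled out; weight (1/4)·0 = 0 each.
If it is under either of cups 2 and 4 (prior 1/4 each): the dealer picks exactly this set with probability 1/3 regardless, and none is the prize; weight (1/4)·(1/3) = 1/12 each.
The weights sum to 1/6.
So P(the pea under cup 4 | the dealer opened cup 1 and cup 3) = (1/12) / (1/6) = 1/2.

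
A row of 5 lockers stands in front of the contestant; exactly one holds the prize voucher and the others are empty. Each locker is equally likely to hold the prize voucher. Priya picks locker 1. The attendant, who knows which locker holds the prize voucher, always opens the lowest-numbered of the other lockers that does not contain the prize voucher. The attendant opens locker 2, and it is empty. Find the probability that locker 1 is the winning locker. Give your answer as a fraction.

Consider each possible location of the prize voucher in turn.
If it is in any of lockers 1, 3, 4, and 5 (prior 1/5 each): locker 2 is the lowest-numbered option available, probability 1; weight (1/5)·1 = 1/5 each.
If it is in locker 2 (prior 1/5): the attendant opened locker 2, so this case is ruled out; weight (1/5)·0 = 0.
The weights sum to 4/5.
So P(the prize voucher in locker 1 | the attendant opened locker 2) = (1/5) / (4/5) = 1/4.

1/4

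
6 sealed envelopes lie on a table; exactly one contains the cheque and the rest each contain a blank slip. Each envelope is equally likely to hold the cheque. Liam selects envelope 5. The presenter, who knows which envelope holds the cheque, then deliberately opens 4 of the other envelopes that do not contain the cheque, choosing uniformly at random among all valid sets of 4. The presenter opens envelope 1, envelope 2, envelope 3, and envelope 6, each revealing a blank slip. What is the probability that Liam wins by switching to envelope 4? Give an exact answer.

5/6

Apply Bayes' rule, conditioning on where the cheque actually is.
If it is in any of envelopes 1, 2, 3, and 6 (prior 1/6 each): that envelope was opened and seen not to hold the prize — ruled out; weight (1/6)·0 = 0 each.
If it is in envelope 4 (prior 1/6): the presenter has no choice, probability 1; weight (1/6)·1 = 1/6.
If it is in envelope 5 (prior 1/6): the presenter has 5 equally likely choices, so probability 1/5; weight (1/6)·(1/5) = 1/30.
The weights sum to 1/5.
So P(the cheque in envelope 4 | the presenter opened envelope 1, envelope 2, envelope 3, and envelope 6) = (1/6) / (1/5) = 5/6.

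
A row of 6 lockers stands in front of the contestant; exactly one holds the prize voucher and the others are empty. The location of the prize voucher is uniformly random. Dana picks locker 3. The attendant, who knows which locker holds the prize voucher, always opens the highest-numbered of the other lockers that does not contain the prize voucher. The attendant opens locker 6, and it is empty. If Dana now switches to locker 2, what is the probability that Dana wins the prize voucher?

1/5

Consider each possible location of the prize voucher in turn.
If it is in any of lockers 1, 2, 3, 4, and 5 (prior 1/6 each): locker 6 is the highest-numbered option available, probability 1; weight (1/6)·1 = 1/6 each.
If it is in locker 6 (prior 1/6): the attendant opened locker 6, so this case is ruled out; weight (1/6)·0 = 0.
The weights sum to 5/6.
So P(the prize voucher in locker 2 | the attendant opened locker 6) = (1/6) / (5/6) = 1/5.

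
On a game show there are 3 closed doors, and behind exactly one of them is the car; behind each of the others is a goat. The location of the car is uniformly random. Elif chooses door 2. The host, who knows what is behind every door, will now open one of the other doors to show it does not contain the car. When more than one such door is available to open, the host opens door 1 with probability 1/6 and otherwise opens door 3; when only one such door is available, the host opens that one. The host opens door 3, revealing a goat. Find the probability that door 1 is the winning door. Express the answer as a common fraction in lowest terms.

Condition on the true location of the car.
If it is behind door 1 (prior 1/3): only door 3 is available, probability 1; weight (1/3)·1 = 1/3.
If it is behind door 2 (prior 1/3): door 1 is available but not opened, probability 5/6; weight (1/3)·(5/6) = 5/18.
If it is behind door 3 (prior 1/3): the host opened door 3, so this case is ruled out; weight (1/3)·0 = 0.
The weights sum to 11/18.
So P(the car behind door 1 | the host opened door 3) = (1/3) / (11/18) = 6/11.

6/11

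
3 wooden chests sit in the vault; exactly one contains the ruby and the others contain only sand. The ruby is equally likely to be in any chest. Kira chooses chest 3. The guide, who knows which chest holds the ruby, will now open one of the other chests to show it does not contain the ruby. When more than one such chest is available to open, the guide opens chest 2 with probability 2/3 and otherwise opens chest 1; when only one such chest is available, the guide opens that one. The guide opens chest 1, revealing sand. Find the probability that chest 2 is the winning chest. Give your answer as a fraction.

Apply Bayes' rule, conditioning on where the ruby actually is.
If it is in chest 1 (prior 1/3): the guide opened chest 1, so this case is ruled out; weight (1/3)·0 = 0.
If it is in chest 2 (prior 1/3): only chest 1 is available, probability 1; weight (1/3)·1 = 1/3.
If it is in chest 3 (prior 1/3): chest 2 is available but not opened, probability 1/3; weight (1/3)·(1/3) = 1/9.
The weights sum to 4/9.
So P(the ruby in chest 2 | the guide opened chest 1) = (1/3) / (4/9) = 3/4.

3/4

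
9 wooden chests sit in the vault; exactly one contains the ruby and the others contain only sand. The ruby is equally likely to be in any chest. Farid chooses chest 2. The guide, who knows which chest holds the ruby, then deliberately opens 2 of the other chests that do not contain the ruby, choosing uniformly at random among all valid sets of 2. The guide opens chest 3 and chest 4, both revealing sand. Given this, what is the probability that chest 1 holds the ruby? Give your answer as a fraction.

4/27

Consider each possible location of the ruby in turn.
If it is in any of chests 1, 5, 6, 7, 8, and 9 (prior 1/9 each): the guide has 21 equally likely choices, so probability 1/21; weight (1/9)·(1/21) = 1/189 each.
If it is in chest 2 (prior 1/9): the guide has 28 equally likely choices, so probability 1/28; weight (1/9)·(1/28) = 1/252.
If it is in either of chests 3 and 4 (prior 1/9 each): that chest was opened and seen not to hold the prize — ruled out; weight (1/9)·0 = 0 each.
The weights sum to 1/28.
So P(the ruby in chest 1 | the guide opened chest 3 and chest 4) = (1/189) / (1/28) = 4/27.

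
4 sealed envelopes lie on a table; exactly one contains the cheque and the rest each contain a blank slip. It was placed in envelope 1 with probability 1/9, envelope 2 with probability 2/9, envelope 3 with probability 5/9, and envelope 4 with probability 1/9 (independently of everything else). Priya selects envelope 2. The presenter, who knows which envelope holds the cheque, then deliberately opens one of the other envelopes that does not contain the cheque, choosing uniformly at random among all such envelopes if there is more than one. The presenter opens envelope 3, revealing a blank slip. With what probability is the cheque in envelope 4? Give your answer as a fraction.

Consider each possible location of the cheque in turn.
If it is in either of envelopes 1 and 4 (prior 1/9 each): the presenter has 2 equally likely choices, so probability 1/2; weight (1/9)·(1/2) = 1/18 each.
If it is in envelope 2 (prior 2/9): the presenter has 3 equally likely choices, so probability 1/3; weight (2/9)·(1/3) = 2/27.
If it is in envelope 3 (prior 5/9): the presenter opened envelope 3, so this case is ruled out; weight (5/9)·0 = 0.
The weights sum to 5/27.
So P(the cheque in envelope 4 | the presenter opened envelope 3) = (1/18) / (5/27) = 3/10.

3/10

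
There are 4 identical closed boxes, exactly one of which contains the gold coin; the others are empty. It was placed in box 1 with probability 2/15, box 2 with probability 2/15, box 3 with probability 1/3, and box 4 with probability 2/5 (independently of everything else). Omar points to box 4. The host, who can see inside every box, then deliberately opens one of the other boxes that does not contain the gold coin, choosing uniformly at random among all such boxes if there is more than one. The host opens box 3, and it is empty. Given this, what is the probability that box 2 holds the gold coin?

Condition on the true location of the gold coin.
If it is in either of boxes 1 and 2 (prior 2/15 each): the host has 2 equally likely choices, so probability 1/2; weight (2/15)·(1/2) = 1/15 each.
If it is in box 3 (prior 1/3): the host opened box 3, so this case is ruled out; weight (1/3)·0 = 0.
If it is in box 4 (prior 2/5): the host has 3 equally likely choices, so probability 1/3; weight (2/5)·(1/3) = 2/15.
The weights sum to 4/15.
So P(the gold coin in box 2 | the host opened box 3) = (1/15) / (4/15) = 1/4.

1/4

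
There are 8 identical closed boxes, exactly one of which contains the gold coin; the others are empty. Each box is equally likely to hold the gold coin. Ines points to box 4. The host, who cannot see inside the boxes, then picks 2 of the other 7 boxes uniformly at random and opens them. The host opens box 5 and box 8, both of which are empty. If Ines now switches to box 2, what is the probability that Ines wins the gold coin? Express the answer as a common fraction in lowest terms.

Because the host chose which boxes to open without knowing where the gold coin is, the choice is independent of the prize location. Learning that none of the 2 opened boxes holds the gold coin simply rules out those 2 locations and leaves the remaining 6 boxes still equally likely by symmetry.
So P(the gold coin in box 2) = 1/6.

1/6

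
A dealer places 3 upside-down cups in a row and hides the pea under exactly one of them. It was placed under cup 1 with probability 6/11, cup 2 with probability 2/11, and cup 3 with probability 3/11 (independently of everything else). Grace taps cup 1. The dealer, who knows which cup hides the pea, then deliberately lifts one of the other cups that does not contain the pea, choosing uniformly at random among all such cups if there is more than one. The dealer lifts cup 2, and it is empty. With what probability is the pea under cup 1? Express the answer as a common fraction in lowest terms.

Apply Bayes' rule, conditioning on where the pea actually is.
If it is under cup 1 (prior 6/11): the dealer has 2 equally likely choices, so probability 1/2; weight (6/11)·(1/2) = 3/11.
If it is under cup 2 (prior 2/11): the dealer opened cup 2, so this case is ruled out; weight (2/11)·0 = 0.
If it is under cup 3 (prior 3/11): the dealer has no choice, probability 1; weight (3/11)·1 = 3/11.
The weights sum to 6/11.
So P(the pea under cup 1 | the dealer opened cup 2) = (3/11) / (6/11) = 1/2.

1/2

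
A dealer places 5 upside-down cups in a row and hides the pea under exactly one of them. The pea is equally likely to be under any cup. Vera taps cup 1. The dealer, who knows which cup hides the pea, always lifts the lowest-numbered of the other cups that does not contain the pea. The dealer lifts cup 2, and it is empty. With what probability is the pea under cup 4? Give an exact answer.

1/4

Condition on the true location of the pea.
If it is under any of cups 1, 3, 4, and 5 (prior 1/5 each): cup 2 is the lowest-numbered option available, probability 1; weight (1/5)·1 = 1/5 each.
If it is under cup 2 (prior 1/5): the dealer opened cup 2, so this case is ruled out; weight (1/5)·0 = 0.
The weights sum to 4/5.
So P(the pea under cup 4 | the dealer opened cup 2) = (1/5) / (4/5) = 1/4.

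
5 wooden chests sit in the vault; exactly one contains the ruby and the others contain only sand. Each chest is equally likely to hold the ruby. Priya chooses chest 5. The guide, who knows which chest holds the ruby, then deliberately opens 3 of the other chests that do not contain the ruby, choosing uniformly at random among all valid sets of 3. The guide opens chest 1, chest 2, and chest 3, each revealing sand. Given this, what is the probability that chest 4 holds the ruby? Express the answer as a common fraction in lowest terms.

Condition on the true location of the ruby.
If it is in any of chests 1, 2, and 3 (prior 1/5 each): that chest was opened and seen not to hold the prize — ruled out; weight (1/5)·0 = 0 each.
If it is in chest 4 (prior 1/5): the guide has no choice, probability 1; weight (1/5)·1 = 1/5.
If it is in chest 5 (prior 1/5): the guide has 4 equally likely choices, so probability 1/4; weight (1/5)·(1/4) = 1/20.
The weights sum to 1/4.
So P(the ruby in chest 4 | the guide opened chest 1, chest 2, and chest 3) = (1/5) / (1/4) = 4/5.

4/5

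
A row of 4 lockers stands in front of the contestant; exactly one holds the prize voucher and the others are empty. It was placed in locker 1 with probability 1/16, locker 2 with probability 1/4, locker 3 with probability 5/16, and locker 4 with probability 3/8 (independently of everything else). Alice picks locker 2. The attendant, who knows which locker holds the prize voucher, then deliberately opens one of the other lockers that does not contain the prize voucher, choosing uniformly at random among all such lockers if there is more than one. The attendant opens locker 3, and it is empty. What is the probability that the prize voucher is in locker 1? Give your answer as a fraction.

Condition on the true location of the prize voucher.
If it is in locker 1 (prior 1/16): the attendant has 2 equally likely choices, so probability 1/2; weight (1/16)·(1/2) = 1/32.
If it is in locker 2 (prior 1/4): the attendant has 3 equally likely choices, so probability 1/3; weight (1/4)·(1/3) = 1/12.
If it is in locker 3 (prior 5/16): the attendant opened locker 3, so this case is ruled out; weight (5/16)·0 = 0.
If it is in locker 4 (prior 3/8): the attendant has 2 equally likely choices, so probability 1/2; weight (3/8)·(1/2) = 3/16.
The weights sum to 29/96.
So P(the prize voucher in locker 1 | the attendant opened locker 3) = (1/32) / (29/96) = 3/29.

3/29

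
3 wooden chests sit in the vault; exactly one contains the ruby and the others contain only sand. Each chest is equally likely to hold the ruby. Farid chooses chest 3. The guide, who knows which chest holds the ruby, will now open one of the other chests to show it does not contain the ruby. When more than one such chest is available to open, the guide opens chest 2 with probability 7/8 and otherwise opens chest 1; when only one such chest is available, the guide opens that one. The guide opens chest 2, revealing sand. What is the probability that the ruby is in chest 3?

Condition on the true location of the ruby.
If it is in chest 1 (prior 1/3): only chest 2 is available, probability 1; weight (1/3)·1 = 1/3.
If it is in chest 2 (prior 1/3): the guide opened chest 2, so this case is ruled out; weight (1/3)·0 = 0.
If it is in chest 3 (prior 1/3): chest 2 is available, opened with probability 7/8; weight (1/3)·(7/8) = 7/24.
The weights sum to 5/8.
So P(the ruby in chest 3 | the guide opened chest 2) = (7/24) / (5/8) = 7/15.

7/15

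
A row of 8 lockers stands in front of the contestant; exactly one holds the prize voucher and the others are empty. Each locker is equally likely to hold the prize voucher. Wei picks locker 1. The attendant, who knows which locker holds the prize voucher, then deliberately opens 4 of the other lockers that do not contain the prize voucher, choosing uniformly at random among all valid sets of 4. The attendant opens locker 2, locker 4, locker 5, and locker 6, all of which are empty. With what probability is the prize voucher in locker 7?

7/24

Consider each possible location of the prize voucher in turn.
If it is in locker 1 (prior 1/8): the attendant has 35 equally likely choices, so probability 1/35; weight (1/8)·(1/35) = 1/280.
If it is in any of lockers 2, 4, 5, and 6 (prior 1/8 each): that locker was opened and seen not to hold the prize — ruled out; weight (1/8)·0 = 0 each.
If it is in any of lockers 3, 7, and 8 (prior 1/8 each): the attendant has 15 equally likely choices, so probability 1/15; weight (1/8)·(1/15) = 1/120 each.
The weights sum to 1/35.
So P(the prize voucher in locker 7 | the attendant opened locker 2, locker 4, locker 5, and locker 6) = (1/120) / (1/35) = 7/24.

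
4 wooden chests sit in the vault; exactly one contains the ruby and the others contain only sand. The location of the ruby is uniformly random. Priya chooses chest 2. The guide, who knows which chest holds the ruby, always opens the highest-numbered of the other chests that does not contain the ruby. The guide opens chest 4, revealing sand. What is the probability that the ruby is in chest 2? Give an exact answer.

1/3

Condition on the true location of the ruby.
If it is in any of chests 1, 2, and 3 (prior 1/4 each): chest 4 is the highest-numbered option available, probability 1; weight (1/4)·1 = 1/4 each.
If it is in chest 4 (prior 1/4): the guide opened chest 4, so this case is ruled out; weight (1/4)·0 = 0.
The weights sum to 3/4.
So P(the ruby in chest 2 | the guide opened chest 4) = (1/4) / (3/4) = 1/3.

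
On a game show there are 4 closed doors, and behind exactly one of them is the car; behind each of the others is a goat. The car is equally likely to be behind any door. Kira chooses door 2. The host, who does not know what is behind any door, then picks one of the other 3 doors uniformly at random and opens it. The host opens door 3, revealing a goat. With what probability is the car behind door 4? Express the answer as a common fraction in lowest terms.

1/3

Apply Bayes' rule, conditioning on where the car actually is.
If it is behind any of doors 1, 2, and 4 (prior 1/4 each): the host picks door 3 with probability 1/3 regardless, and it is not the prize; weight (1/4)·(1/3) = 1/12 each.
If it is behind door 3 (prior 1/4): the host opened door 3, so this case is ruled out; weight (1/4)·0 = 0.
The weights sum to 1/4.
So P(the car behind door 4 | the host opened door 3) = (1/12) / (1/4) = 1/3.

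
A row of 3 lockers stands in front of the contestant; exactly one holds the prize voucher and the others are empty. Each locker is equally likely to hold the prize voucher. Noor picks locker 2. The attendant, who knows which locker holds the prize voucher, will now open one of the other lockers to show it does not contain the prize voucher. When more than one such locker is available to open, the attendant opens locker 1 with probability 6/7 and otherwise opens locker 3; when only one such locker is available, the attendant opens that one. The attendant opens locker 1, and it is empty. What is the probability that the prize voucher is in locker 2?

Condition on the true location of the prize voucher.
If it is in locker 1 (prior 1/3): the attendant opened locker 1, so this case is ruled out; weight (1/3)·0 = 0.
If it is in locker 2 (prior 1/3): locker 1 is available, opened with probability 6/7; weight (1/3)·(6/7) = 2/7.
If it is in locker 3 (prior 1/3): only locker 1 is available, probability 1; weight (1/3)·1 = 1/3.
The weights sum to 13/21.
So P(the prize voucher in locker 2 | the attendant opened locker 1) = (2/7) / (13/21) = 6/13.

6/13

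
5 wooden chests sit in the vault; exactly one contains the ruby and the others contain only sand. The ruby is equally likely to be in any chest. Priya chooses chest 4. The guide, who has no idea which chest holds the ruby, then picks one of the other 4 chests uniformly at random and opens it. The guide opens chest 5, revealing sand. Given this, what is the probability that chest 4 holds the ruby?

1/4

Condition on the true location of the ruby.
If it is in any of chests 1, 2, 3, and 4 (prior 1/5 each): the guide picks chest 5 with probability 1/4 regardless, and it is not the prize; weight (1/5)·(1/4) = 1/20 each.
If it is in chest 5 (prior 1/5): the guide opened chest 5, so this case is ruled out; weight (1/5)·0 = 0.
The weights sum to 1/5.
So P(the ruby in chest 4 | the guide opened chest 5) = (1/20) / (1/5) = 1/4.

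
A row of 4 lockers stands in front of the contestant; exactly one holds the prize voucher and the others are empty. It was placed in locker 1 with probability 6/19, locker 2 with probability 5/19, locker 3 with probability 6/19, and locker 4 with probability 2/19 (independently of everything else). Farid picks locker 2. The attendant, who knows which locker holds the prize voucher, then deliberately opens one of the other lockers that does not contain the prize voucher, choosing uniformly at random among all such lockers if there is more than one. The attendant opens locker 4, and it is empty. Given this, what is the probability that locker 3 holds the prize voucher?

Condition on the true location of the prize voucher.
If it is in either of lockers 1 and 3 (prior 6/19 each): the attendant has 2 equally likely choices, so probability 1/2; weight (6/19)·(1/2) = 3/19 each.
If it is in locker 2 (prior 5/19): the attendant has 3 equally likely choices, so probability 1/3; weight (5/19)·(1/3) = 5/57.
If it is in locker 4 (prior 2/19): the attendant opened locker 4, so this case is ruled out; weight (2/19)·0 = 0.
The weights sum to 23/57.
So P(the prize voucher in locker 3 | the attendant opened locker 4) = (3/19) / (23/57) = 9/23.

9/23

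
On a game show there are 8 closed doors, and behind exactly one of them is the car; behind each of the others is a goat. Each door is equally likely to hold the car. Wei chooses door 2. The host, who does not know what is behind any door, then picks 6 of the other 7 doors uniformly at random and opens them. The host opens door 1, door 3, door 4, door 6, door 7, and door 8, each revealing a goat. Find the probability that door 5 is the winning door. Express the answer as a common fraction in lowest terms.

Because the host chose which doors to open without knowing where the car is, the choice is independent of the prize location. Learning that none of the 6 opened doors holds the car simply rules out those 6 locations and leaves the remaining 2 doors still equally likely by symmetry.
So P(the car behind door 5) = 1/2.

1/2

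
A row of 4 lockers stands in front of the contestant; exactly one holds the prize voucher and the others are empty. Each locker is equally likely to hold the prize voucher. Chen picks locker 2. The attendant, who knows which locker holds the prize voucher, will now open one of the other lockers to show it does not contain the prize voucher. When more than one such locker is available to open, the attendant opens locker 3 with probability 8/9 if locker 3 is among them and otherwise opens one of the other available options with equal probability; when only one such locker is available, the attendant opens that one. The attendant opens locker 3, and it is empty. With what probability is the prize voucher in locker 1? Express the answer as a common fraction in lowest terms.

1/3

Apply Bayes' rule, conditioning on where the prize voucher actually is.
If it is in any of lockers 1, 2, and 4 (prior 1/4 each): locker 3 is available, opened with probability 8/9; weight (1/4)·(8/9) = 2/9 each.
If it is in locker 3 (prior 1/4): the attendant opened locker 3, so this case is ruled out; weight (1/4)·0 = 0.
The weights sum to 2/3.
So P(the prize voucher in locker 1 | the attendant opened locker 3) = (2/9) / (2/3) = 1/3.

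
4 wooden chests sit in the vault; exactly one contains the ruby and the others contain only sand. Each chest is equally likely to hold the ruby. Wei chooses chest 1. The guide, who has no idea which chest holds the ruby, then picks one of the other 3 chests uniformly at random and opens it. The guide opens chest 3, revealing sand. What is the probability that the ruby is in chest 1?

Because the guide chose which chest to open without knowing where the ruby is, the choice is independent of the prize location. Learning that chest 3 does not hold the ruby simply rules out that one location and leaves the remaining 3 chests still equally likely by symmetry.
So P(the ruby in chest 1) = 1/3.

1/3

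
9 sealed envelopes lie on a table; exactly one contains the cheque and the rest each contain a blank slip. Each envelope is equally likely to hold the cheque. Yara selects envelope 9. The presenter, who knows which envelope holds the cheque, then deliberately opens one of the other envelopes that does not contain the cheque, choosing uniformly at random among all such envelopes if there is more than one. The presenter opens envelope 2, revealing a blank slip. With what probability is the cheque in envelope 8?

8/63

Consider each possible location of the cheque in turn.
If it is in any of envelopes 1, 3, 4, 5, 6, 7, and 8 (prior 1/9 each): the presenter has 7 equally likely choices, so probability 1/7; weight (1/9)·(1/7) = 1/63 each.
If it is in envelope 2 (prior 1/9): the presenter opened envelope 2, so this case is ruled out; weight (1/9)·0 = 0.
If it is in envelope 9 (prior 1/9): the presenter has 8 equally likely choices, so probability 1/8; weight (1/9)·(1/8) = 1/72.
The weights sum to 1/8.
So P(the cheque in envelope 8 | the presenter opened envelope 2) = (1/63) / (1/8) = 8/63.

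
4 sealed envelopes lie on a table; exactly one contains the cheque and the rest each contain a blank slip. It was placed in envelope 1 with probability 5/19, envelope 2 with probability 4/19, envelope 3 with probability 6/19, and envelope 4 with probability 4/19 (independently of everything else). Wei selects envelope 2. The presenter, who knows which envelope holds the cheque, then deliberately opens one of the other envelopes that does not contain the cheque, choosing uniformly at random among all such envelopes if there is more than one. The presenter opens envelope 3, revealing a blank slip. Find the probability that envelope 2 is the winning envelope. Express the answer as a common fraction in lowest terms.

8/35

Condition on the true location of the cheque.
If it is in envelope 1 (prior 5/19): the presenter has 2 equally likely choices, so probability 1/2; weight (5/19)·(1/2) = 5/38.
If it is in envelope 2 (prior 4/19): the presenter has 3 equally likely choices, so probability 1/3; weight (4/19)·(1/3) = 4/57.
If it is in envelope 3 (prior 6/19): the presenter opened envelope 3, so this case is ruled out; weight (6/19)·0 = 0.
If it is in envelope 4 (prior 4/19): the presenter has 2 equally likely choices, so probability 1/2; weight (4/19)·(1/2) = 2/19.
The weights sum to 35/114.
So P(the cheque in envelope 2 | the presenter opened envelope 3) = (4/57) / (35/114) = 8/35.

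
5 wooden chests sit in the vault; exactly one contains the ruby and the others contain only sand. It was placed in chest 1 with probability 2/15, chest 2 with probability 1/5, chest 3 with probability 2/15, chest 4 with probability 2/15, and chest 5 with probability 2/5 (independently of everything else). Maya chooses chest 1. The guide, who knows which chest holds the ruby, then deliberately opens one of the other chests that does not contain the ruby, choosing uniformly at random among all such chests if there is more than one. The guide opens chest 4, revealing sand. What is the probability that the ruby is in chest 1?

3/25

Apply Bayes' rule, conditioning on where the ruby actually is.
If it is in chest 1 (prior 2/15): the guide has 4 equally likely choices, so probability 1/4; weight (2/15)·(1/4) = 1/30.
If it is in chest 2 (prior 1/5): the guide has 3 equally likely choices, so probability 1/3; weight (1/5)·(1/3) = 1/15.
If it is in chest 3 (prior 2/15): the guide has 3 equally likely choices, so probability 1/3; weight (2/15)·(1/3) = 2/45.
If it is in chest 4 (prior 2/15): the guide opened chest 4, so this case is ruled out; weight (2/15)·0 = 0.
If it is in chest 5 (prior 2/5): the guide has 3 equally likely choices, so probability 1/3; weight (2/5)·(1/3) = 2/15.
The weights sum to 5/18.
So P(the ruby in chest 1 | the guide opened chest 4) = (1/30) / (5/18) = 3/25.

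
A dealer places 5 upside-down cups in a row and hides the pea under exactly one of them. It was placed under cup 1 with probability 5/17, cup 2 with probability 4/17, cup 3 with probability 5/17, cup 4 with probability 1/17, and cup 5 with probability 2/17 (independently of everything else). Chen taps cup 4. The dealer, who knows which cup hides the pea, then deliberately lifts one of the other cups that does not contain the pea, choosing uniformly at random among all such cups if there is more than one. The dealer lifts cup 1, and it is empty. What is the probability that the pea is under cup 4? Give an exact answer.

Apply Bayes' rule, conditioning on where the pea actually is.
If it is under cup 1 (prior 5/17): the dealer opened cup 1, so this case is ruled out; weight (5/17)·0 = 0.
If it is under cup 2 (prior 4/17): the dealer has 3 equally likely choices, so probability 1/3; weight (4/17)·(1/3) = 4/51.
If it is under cup 3 (prior 5/17): the dealer has 3 equally likely choices, so probability 1/3; weight (5/17)·(1/3) = 5/51.
If it is under cup 4 (prior 1/17): the dealer has 4 equally likely choices, so probability 1/4; weight (1/17)·(1/4) = 1/68.
If it is under cup 5 (prior 2/17): the dealer has 3 equally likely choices, so probability 1/3; weight (2/17)·(1/3) = 2/51.
The weights sum to 47/204.
So P(the pea under cup 4 | the dealer opened cup 1) = (1/68) / (47/204) = 3/47.

3/47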